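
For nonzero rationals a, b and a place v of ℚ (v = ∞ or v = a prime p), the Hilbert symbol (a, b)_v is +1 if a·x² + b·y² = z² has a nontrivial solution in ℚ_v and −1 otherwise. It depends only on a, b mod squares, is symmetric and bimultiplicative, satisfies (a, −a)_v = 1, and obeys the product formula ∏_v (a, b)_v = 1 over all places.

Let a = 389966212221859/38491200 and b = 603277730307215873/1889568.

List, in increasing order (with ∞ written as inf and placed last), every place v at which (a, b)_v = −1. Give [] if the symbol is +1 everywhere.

Mod squares: a ≡ 3003, b ≡ 34. Check v ∈ {∞, 2, 3, 5, 7, 11, 13, 17, 19, 29}.
v=7: a=7^1·(≡2), b=7^2·(≡3) mod 7; (2|7)=+1, (3|7)=-1; (−1)^{1·2·3}·(+1)^2·(-1)^1 = -1.
v=17: a=17^4·(≡3), b=17^5·(≡4) mod 17; (3|17)=-1, (4|17)=+1; (−1)^{4·5·8}·(-1)^5·(+1)^4 = -1.
v=5: a=5^-2·(≡3), b=5^0·(≡1) mod 5; (3|5)=-1, (1|5)=+1; (−1)^{-2·0·2}·(-1)^0·(+1)^-2 = +1.
v=2: v_2(a)=-6, v_2(b)=-5; units ≡ 3, 1 (mod 8); ε·ε+αω+βω = 1·0+-6·0+-5·1 ≡ 1  ⇒  (a,b)_2 = -1.
v=13: a=13^3·(≡4), b=13^4·(≡6) mod 13; (4|13)=+1, (6|13)=-1; (−1)^{3·4·6}·(+1)^4·(-1)^3 = -1.
v=3: a=3^-7·(≡2), b=3^-10·(≡1) mod 3; (2|3)=-1, (1|3)=+1; (−1)^{-7·-10·1}·(-1)^-10·(+1)^-7 = +1.
v=19: a=19^2·(≡9), b=19^2·(≡10) mod 19; (9|19)=+1, (10|19)=-1; (−1)^{2·2·9}·(+1)^2·(-1)^2 = +1.
v=∞: 3003 > 0 and 34 > 0  ⇒  (a,b)_∞ = +1.
v=29: a=29^2·(≡4), b=29^2·(≡20) mod 29; (4|29)=+1, (20|29)=+1; (−1)^{2·2·14}·(+1)^2·(+1)^2 = +1.
v=11: a=11^-1·(≡9), b=11^0·(≡3) mod 11; (9|11)=+1, (3|11)=+1; (−1)^{-1·0·5}·(+1)^0·(+1)^-1 = +1.
Ram(3003, 34) = {2, 7, 13, 17}; no ℚ_2-point on the conic.

[2, 7, 13, 17]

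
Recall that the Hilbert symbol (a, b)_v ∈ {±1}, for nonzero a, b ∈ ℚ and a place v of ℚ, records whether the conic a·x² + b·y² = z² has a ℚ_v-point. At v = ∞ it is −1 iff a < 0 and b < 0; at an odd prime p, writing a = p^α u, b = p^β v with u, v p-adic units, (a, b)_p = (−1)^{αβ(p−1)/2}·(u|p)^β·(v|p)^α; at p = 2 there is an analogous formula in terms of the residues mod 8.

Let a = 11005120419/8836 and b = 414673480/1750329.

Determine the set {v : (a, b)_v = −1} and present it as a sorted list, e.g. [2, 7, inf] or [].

(a, b) ≡ (3219, 130) mod (ℚ^×)²; places V = {2, 3, 5, 7, 13, 19, 29, 37, 43, 47, ∞}.
(a,b)_43: α=4, u≡12; β=0, v≡4 (mod 43); (12|43)=-1, (4|43)=+1; sign (−1)^0·-1^0·+1^4 = +1.
(a,b)_7: α=0, u≡3; β=-4, v≡4 (mod 7); (3|7)=-1, (4|7)=+1; sign (−1)^0·-1^-4·+1^0 = +1.
(a,b)_∞: sgn(3219)=+, sgn(130)=+, so +1.
(a,b)_29: α=1, u≡24; β=0, v≡3 (mod 29); (24|29)=+1, (3|29)=-1; sign (−1)^0·+1^0·-1^1 = -1.
(a,b)_2: α=-2, β=3; u≡3, v≡1 (mod 8); ε(u)ε(v)=1·0, αω(v)=-2·0, βω(u)=3·1; sum ≡ 1  ⇒  -1.
(a,b)_19: α=0, u≡3; β=2, v≡17 (mod 19); (3|19)=-1, (17|19)=+1; sign (−1)^0·-1^2·+1^0 = +1.
(a,b)_5: α=0, u≡4; β=1, v≡4 (mod 5); (4|5)=+1, (4|5)=+1; sign (−1)^0·+1^1·+1^0 = +1.
(a,b)_13: α=0, u≡8; β=1, v≡9 (mod 13); (8|13)=-1, (9|13)=+1; sign (−1)^0·-1^1·+1^0 = -1.
(a,b)_37: α=1, u≡14; β=0, v≡23 (mod 37); (14|37)=-1, (23|37)=-1; sign (−1)^0·-1^0·-1^1 = -1.
(a,b)_47: α=-2, u≡15; β=2, v≡1 (mod 47); (15|47)=-1, (1|47)=+1; sign (−1)^0·-1^2·+1^-2 = +1.
(a,b)_3: α=1, u≡2; β=-6, v≡1 (mod 3); (2|3)=-1, (1|3)=+1; sign (−1)^0·-1^-6·+1^1 = +1.
Ram(3219, 130) = {2, 13, 29, 37}; no ℚ_2-point on the conic.

[2, 13, 29, 37]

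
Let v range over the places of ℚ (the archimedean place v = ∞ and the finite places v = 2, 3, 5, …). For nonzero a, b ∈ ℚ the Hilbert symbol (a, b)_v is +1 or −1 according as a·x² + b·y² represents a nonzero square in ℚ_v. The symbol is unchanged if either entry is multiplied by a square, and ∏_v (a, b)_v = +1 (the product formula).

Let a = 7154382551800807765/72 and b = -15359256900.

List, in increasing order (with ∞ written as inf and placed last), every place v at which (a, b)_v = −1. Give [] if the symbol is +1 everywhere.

(a, b) ≡ (170, -17065841) mod (ℚ^×)²; places V = {2, 3, 5, 13, 17, 31, 47, 53, ∞}.
(a,b)_5: α=1, u≡4; β=2, v≡4 (mod 5); (4|5)=+1, (4|5)=+1; sign (−1)^0·+1^2·+1^1 = +1.
(a,b)_13: α=2, u≡9; β=1, v≡1 (mod 13); (9|13)=+1, (1|13)=+1; sign (−1)^0·+1^1·+1^2 = +1.
(a,b)_31: α=2, u≡12; β=1, v≡18 (mod 31); (12|31)=-1, (18|31)=+1; sign (−1)^0·-1^1·+1^2 = -1.
(a,b)_2: α=-3, β=2; u≡5, v≡7 (mod 8); ε(u)ε(v)=0·1, αω(v)=-3·0, βω(u)=2·1; sum ≡ 0  ⇒  +1.
(a,b)_3: α=-2, u≡2; β=2, v≡1 (mod 3); (2|3)=-1, (1|3)=+1; sign (−1)^0·-1^2·+1^-2 = +1.
(a,b)_17: α=5, u≡11; β=1, v≡6 (mod 17); (11|17)=-1, (6|17)=-1; sign (−1)^0·-1^1·-1^5 = +1.
(a,b)_53: α=2, u≡4; β=1, v≡22 (mod 53); (4|53)=+1, (22|53)=-1; sign (−1)^0·+1^1·-1^2 = +1.
(a,b)_∞: sgn(170)=+, sgn(-17065841)=−, so +1.
(a,b)_47: α=2, u≡19; β=1, v≡39 (mod 47); (19|47)=-1, (39|47)=-1; sign (−1)^0·-1^1·-1^2 = -1.
Ram(170, -17065841) = {31, 47}; no ℚ_31-point on the conic.

[31, 47]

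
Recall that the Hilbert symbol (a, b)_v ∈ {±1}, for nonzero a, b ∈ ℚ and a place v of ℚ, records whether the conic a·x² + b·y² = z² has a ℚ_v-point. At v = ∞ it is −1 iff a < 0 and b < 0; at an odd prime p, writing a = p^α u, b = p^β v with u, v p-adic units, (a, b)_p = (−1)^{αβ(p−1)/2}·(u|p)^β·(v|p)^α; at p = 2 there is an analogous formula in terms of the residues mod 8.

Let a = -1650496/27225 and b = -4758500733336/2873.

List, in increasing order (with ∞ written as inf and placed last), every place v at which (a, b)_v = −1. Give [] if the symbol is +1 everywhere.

[2, 17, 23, 29, 31, 37, 41, inf]

(a, b) ≡ (-25789, -45858567158) mod (ℚ^×)²; places V = {2, 3, 5, 7, 11, 13, 17, 23, 29, 31, 37, 41, 43, ∞}.
(a,b)_7: α=0, u≡3; β=2, v≡1 (mod 7); (3|7)=-1, (1|7)=+1; sign (−1)^0·-1^2·+1^0 = +1.
(a,b)_37: α=1, u≡35; β=1, v≡4 (mod 37); (35|37)=-1, (4|37)=+1; sign (−1)^0·-1^1·+1^1 = -1.
(a,b)_13: α=0, u≡12; β=-2, v≡10 (mod 13); (12|13)=+1, (10|13)=+1; sign (−1)^0·+1^-2·+1^0 = +1.
(a,b)_23: α=0, u≡22; β=1, v≡4 (mod 23); (22|23)=-1, (4|23)=+1; sign (−1)^0·-1^1·+1^0 = -1.
(a,b)_11: α=-2, u≡2; β=0, v≡1 (mod 11); (2|11)=-1, (1|11)=+1; sign (−1)^0·-1^0·+1^-2 = +1.
(a,b)_29: α=0, u≡8; β=1, v≡9 (mod 29); (8|29)=-1, (9|29)=+1; sign (−1)^0·-1^1·+1^0 = -1.
(a,b)_43: α=0, u≡17; β=1, v≡25 (mod 43); (17|43)=+1, (25|43)=+1; sign (−1)^0·+1^1·+1^0 = +1.
(a,b)_17: α=1, u≡2; β=-1, v≡5 (mod 17); (2|17)=+1, (5|17)=-1; sign (−1)^0·+1^-1·-1^1 = -1.
(a,b)_41: α=1, u≡6; β=1, v≡1 (mod 41); (6|41)=-1, (1|41)=+1; sign (−1)^0·-1^1·+1^1 = -1.
(a,b)_5: α=-2, u≡1; β=0, v≡3 (mod 5); (1|5)=+1, (3|5)=-1; sign (−1)^0·+1^0·-1^-2 = +1.
(a,b)_∞: sgn(-25789)=−, sgn(-45858567158)=−, so -1.
(a,b)_3: α=-2, u≡2; β=2, v≡1 (mod 3); (2|3)=-1, (1|3)=+1; sign (−1)^0·-1^2·+1^-2 = +1.
(a,b)_31: α=0, u≡23; β=1, v≡1 (mod 31); (23|31)=-1, (1|31)=+1; sign (−1)^0·-1^1·+1^0 = -1.
(a,b)_2: α=6, β=3; u≡3, v≡5 (mod 8); ε(u)ε(v)=1·0, αω(v)=6·1, βω(u)=3·1; sum ≡ 1  ⇒  -1.
|Ram(-25789, -45858567158)| = 8, even; anisotropic at {2, 17, 23, 29, 31, 37, 41, ∞}.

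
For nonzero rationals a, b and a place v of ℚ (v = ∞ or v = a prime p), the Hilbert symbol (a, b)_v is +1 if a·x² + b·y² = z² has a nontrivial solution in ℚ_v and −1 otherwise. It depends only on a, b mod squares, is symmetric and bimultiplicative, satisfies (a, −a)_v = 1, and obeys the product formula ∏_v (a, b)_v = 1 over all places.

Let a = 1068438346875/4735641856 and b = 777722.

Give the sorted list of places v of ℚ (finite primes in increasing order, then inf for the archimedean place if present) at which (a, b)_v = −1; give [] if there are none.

[2, 5, 23, 29]

Mod squares: a ≡ 155, b ≡ 777722. Check v ∈ {∞, 2, 3, 5, 11, 17, 23, 29, 31, 41, 53}.
v=11: a=11^-2·(≡1), b=11^1·(≡5) mod 11; (1|11)=+1, (5|11)=+1; (−1)^{-2·1·5}·(+1)^1·(+1)^-2 = +1.
v=29: a=29^0·(≡11), b=29^1·(≡22) mod 29; (11|29)=-1, (22|29)=+1; (−1)^{0·1·14}·(-1)^1·(+1)^0 = -1.
v=31: a=31^1·(≡25), b=31^0·(≡25) mod 31; (25|31)=+1, (25|31)=+1; (−1)^{1·0·15}·(+1)^0·(+1)^1 = +1.
v=∞: 155 > 0 and 777722 > 0  ⇒  (a,b)_∞ = +1.
v=2: v_2(a)=-8, v_2(b)=1; units ≡ 3, 5 (mod 8); ε·ε+αω+βω = 1·0+-8·1+1·1 ≡ 1  ⇒  (a,b)_2 = -1.
v=5: a=5^5·(≡1), b=5^0·(≡2) mod 5; (1|5)=+1, (2|5)=-1; (−1)^{5·0·2}·(+1)^0·(-1)^5 = -1.
v=41: a=41^2·(≡2), b=41^0·(≡34) mod 41; (2|41)=+1, (34|41)=-1; (−1)^{2·0·20}·(+1)^0·(-1)^2 = +1.
v=53: a=53^0·(≡15), b=53^1·(≡46) mod 53; (15|53)=+1, (46|53)=+1; (−1)^{0·1·26}·(+1)^1·(+1)^0 = +1.
v=17: a=17^-2·(≡13), b=17^0·(≡6) mod 17; (13|17)=+1, (6|17)=-1; (−1)^{-2·0·8}·(+1)^0·(-1)^-2 = +1.
v=23: a=23^-2·(≡20), b=23^1·(≡4) mod 23; (20|23)=-1, (4|23)=+1; (−1)^{-2·1·11}·(-1)^1·(+1)^-2 = -1.
v=3: a=3^8·(≡2), b=3^0·(≡2) mod 3; (2|3)=-1, (2|3)=-1; (−1)^{8·0·1}·(-1)^0·(-1)^8 = +1.
|Ram(155, 777722)| = 4, even; anisotropic at {2, 5, 23, 29}.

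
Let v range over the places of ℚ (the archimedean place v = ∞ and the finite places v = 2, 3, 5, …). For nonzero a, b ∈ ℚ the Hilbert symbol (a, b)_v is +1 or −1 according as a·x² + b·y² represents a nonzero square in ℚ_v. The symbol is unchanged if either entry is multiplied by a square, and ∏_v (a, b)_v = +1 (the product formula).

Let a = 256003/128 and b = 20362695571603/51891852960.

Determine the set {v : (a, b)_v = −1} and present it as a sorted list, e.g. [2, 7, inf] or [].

[11, 17]

(a, b) ≡ (374, 1870) mod (ℚ^×)²; places V = {2, 3, 5, 7, 11, 17, 23, 29, 37, 47, 59, ∞}.
(a,b)_59: α=0, u≡12; β=2, v≡16 (mod 59); (12|59)=+1, (16|59)=+1; sign (−1)^0·+1^2·+1^0 = +1.
(a,b)_3: α=0, u≡2; β=-6, v≡1 (mod 3); (2|3)=-1, (1|3)=+1; sign (−1)^0·-1^-6·+1^0 = +1.
(a,b)_47: α=0, u≡33; β=2, v≡7 (mod 47); (33|47)=-1, (7|47)=+1; sign (−1)^0·-1^2·+1^0 = +1.
(a,b)_2: α=-7, β=-5; u≡3, v≡7 (mod 8); ε(u)ε(v)=1·1, αω(v)=-7·0, βω(u)=-5·1; sum ≡ 0  ⇒  +1.
(a,b)_7: α=0, u≡3; β=2, v≡1 (mod 7); (3|7)=-1, (1|7)=+1; sign (−1)^0·-1^2·+1^0 = +1.
(a,b)_11: α=1, u≡9; β=1, v≡1 (mod 11); (9|11)=+1, (1|11)=+1; sign (−1)^1·+1^1·+1^1 = -1.
(a,b)_∞: sgn(374)=+, sgn(1870)=+, so +1.
(a,b)_5: α=0, u≡1; β=-1, v≡4 (mod 5); (1|5)=+1, (4|5)=+1; sign (−1)^0·+1^-1·+1^0 = +1.
(a,b)_23: α=0, u≡1; β=-2, v≡7 (mod 23); (1|23)=+1, (7|23)=-1; sign (−1)^0·+1^-2·-1^0 = +1.
(a,b)_37: α=2, u≡11; β=0, v≡32 (mod 37); (11|37)=+1, (32|37)=-1; sign (−1)^0·+1^0·-1^2 = +1.
(a,b)_29: α=0, u≡21; β=-2, v≡19 (mod 29); (21|29)=-1, (19|29)=-1; sign (−1)^0·-1^-2·-1^0 = +1.
(a,b)_17: α=1, u≡11; β=3, v≡1 (mod 17); (11|17)=-1, (1|17)=+1; sign (−1)^0·-1^3·+1^1 = -1.
|Ram(374, 1870)| = 2, even; anisotropic at {11, 17}.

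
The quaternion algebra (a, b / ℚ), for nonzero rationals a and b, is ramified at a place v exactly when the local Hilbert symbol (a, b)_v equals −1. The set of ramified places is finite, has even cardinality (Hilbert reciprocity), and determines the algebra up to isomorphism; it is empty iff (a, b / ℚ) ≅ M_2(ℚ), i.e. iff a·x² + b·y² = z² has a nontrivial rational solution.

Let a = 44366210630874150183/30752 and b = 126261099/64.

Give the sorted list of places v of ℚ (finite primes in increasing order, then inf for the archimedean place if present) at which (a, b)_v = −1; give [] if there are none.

(a, b) ≡ (46, 1558779) mod (ℚ^×)²; places V = {2, 3, 11, 19, 23, 29, 31, 41, ∞}.
(a,b)_2: α=-5, β=-6; u≡7, v≡3 (mod 8); ε(u)ε(v)=1·1, αω(v)=-5·1, βω(u)=-6·0; sum ≡ 0  ⇒  +1.
(a,b)_19: α=2, u≡13; β=1, v≡2 (mod 19); (13|19)=-1, (2|19)=-1; sign (−1)^0·-1^1·-1^2 = -1.
(a,b)_31: α=-2, u≡13; β=0, v≡26 (mod 31); (13|31)=-1, (26|31)=-1; sign (−1)^0·-1^0·-1^-2 = +1.
(a,b)_23: α=3, u≡4; β=1, v≡10 (mod 23); (4|23)=+1, (10|23)=-1; sign (−1)^1·+1^1·-1^3 = +1.
(a,b)_3: α=10, u≡1; β=5, v≡2 (mod 3); (1|3)=+1, (2|3)=-1; sign (−1)^0·+1^5·-1^10 = +1.
(a,b)_11: α=2, u≡6; β=0, v≡7 (mod 11); (6|11)=-1, (7|11)=-1; sign (−1)^0·-1^0·-1^2 = +1.
(a,b)_41: α=2, u≡9; β=1, v≡28 (mod 41); (9|41)=+1, (28|41)=-1; sign (−1)^0·+1^1·-1^2 = +1.
(a,b)_∞: sgn(46)=+, sgn(1558779)=+, so +1.
(a,b)_29: α=2, u≡21; β=1, v≡15 (mod 29); (21|29)=-1, (15|29)=-1; sign (−1)^0·-1^1·-1^2 = -1.
|Ram(46, 1558779)| = 2, even; anisotropic at {19, 29}.

[19, 29]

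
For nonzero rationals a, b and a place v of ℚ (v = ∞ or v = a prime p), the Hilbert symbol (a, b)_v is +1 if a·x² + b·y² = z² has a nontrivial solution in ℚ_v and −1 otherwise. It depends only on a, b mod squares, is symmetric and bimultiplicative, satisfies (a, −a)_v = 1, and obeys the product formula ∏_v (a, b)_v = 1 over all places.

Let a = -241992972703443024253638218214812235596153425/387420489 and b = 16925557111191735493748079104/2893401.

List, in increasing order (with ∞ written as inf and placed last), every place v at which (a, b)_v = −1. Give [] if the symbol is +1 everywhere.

Mod squares: a ≡ -614713, b ≡ 79994. Check v ∈ {∞, 2, 3, 5, 7, 11, 13, 17, 19, 23, 29, 37, 41, 47}.
v=23: a=23^2·(≡16), b=23^1·(≡14) mod 23; (16|23)=+1, (14|23)=-1; (−1)^{2·1·11}·(+1)^1·(-1)^2 = +1.
v=29: a=29^3·(≡10), b=29^0·(≡27) mod 29; (10|29)=-1, (27|29)=-1; (−1)^{3·0·14}·(-1)^0·(-1)^3 = -1.
v=7: a=7^2·(≡6), b=7^-2·(≡5) mod 7; (6|7)=-1, (5|7)=-1; (−1)^{2·-2·3}·(-1)^-2·(-1)^2 = +1.
v=2: v_2(a)=0, v_2(b)=9; units ≡ 7, 5 (mod 8); ε·ε+αω+βω = 1·0+0·1+9·0 ≡ 0  ⇒  (a,b)_2 = +1.
v=∞: -614713 < 0 and 79994 > 0  ⇒  (a,b)_∞ = +1.
v=37: a=37^2·(≡24), b=37^1·(≡3) mod 37; (24|37)=-1, (3|37)=+1; (−1)^{2·1·18}·(-1)^1·(+1)^2 = -1.
v=13: a=13^2·(≡11), b=13^2·(≡6) mod 13; (11|13)=-1, (6|13)=-1; (−1)^{2·2·6}·(-1)^2·(-1)^2 = +1.
v=17: a=17^6·(≡11), b=17^4·(≡2) mod 17; (11|17)=-1, (2|17)=+1; (−1)^{6·4·8}·(-1)^4·(+1)^6 = +1.
v=41: a=41^3·(≡34), b=41^2·(≡17) mod 41; (34|41)=-1, (17|41)=-1; (−1)^{3·2·20}·(-1)^2·(-1)^3 = -1.
v=11: a=11^3·(≡10), b=11^2·(≡7) mod 11; (10|11)=-1, (7|11)=-1; (−1)^{3·2·5}·(-1)^2·(-1)^3 = -1.
v=19: a=19^4·(≡13), b=19^4·(≡4) mod 19; (13|19)=-1, (4|19)=+1; (−1)^{4·4·9}·(-1)^4·(+1)^4 = +1.
v=47: a=47^5·(≡17), b=47^3·(≡22) mod 47; (17|47)=+1, (22|47)=-1; (−1)^{5·3·23}·(+1)^3·(-1)^5 = +1.
v=5: a=5^2·(≡2), b=5^0·(≡4) mod 5; (2|5)=-1, (4|5)=+1; (−1)^{2·0·2}·(-1)^0·(+1)^2 = +1.
v=3: a=3^-18·(≡2), b=3^-10·(≡2) mod 3; (2|3)=-1, (2|3)=-1; (−1)^{-18·-10·1}·(-1)^-10·(-1)^-18 = +1.
Ram(-614713, 79994) = {11, 29, 37, 41}; no ℚ_11-point on the conic.

[11, 29, 37, 41]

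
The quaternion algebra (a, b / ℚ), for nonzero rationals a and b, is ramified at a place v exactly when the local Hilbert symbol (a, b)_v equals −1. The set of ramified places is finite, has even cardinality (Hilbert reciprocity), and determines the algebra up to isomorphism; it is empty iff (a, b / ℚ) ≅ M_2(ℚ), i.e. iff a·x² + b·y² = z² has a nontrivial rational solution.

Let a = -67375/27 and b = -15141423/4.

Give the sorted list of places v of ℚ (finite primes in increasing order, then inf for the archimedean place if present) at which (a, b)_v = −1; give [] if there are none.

[3, 5, 31, inf]

(a, b) ≡ (-165, -41943) mod (ℚ^×)²; places V = {2, 3, 5, 7, 11, 19, 31, 41, ∞}.
(a,b)_31: α=0, u≡3; β=1, v≡24 (mod 31); (3|31)=-1, (24|31)=-1; sign (−1)^0·-1^1·-1^0 = -1.
(a,b)_7: α=2, u≡3; β=0, v≡1 (mod 7); (3|7)=-1, (1|7)=+1; sign (−1)^0·-1^0·+1^2 = +1.
(a,b)_2: α=0, β=-2; u≡3, v≡1 (mod 8); ε(u)ε(v)=1·0, αω(v)=0·0, βω(u)=-2·1; sum ≡ 0  ⇒  +1.
(a,b)_11: α=1, u≡7; β=1, v≡9 (mod 11); (7|11)=-1, (9|11)=+1; sign (−1)^1·-1^1·+1^1 = +1.
(a,b)_∞: sgn(-165)=−, sgn(-41943)=−, so -1.
(a,b)_41: α=0, u≡36; β=1, v≡37 (mod 41); (36|41)=+1, (37|41)=+1; sign (−1)^0·+1^1·+1^0 = +1.
(a,b)_3: α=-3, u≡2; β=1, v≡2 (mod 3); (2|3)=-1, (2|3)=-1; sign (−1)^1·-1^1·-1^-3 = -1.
(a,b)_5: α=3, u≡3; β=0, v≡3 (mod 5); (3|5)=-1, (3|5)=-1; sign (−1)^0·-1^0·-1^3 = -1.
(a,b)_19: α=0, u≡7; β=2, v≡7 (mod 19); (7|19)=+1, (7|19)=+1; sign (−1)^0·+1^2·+1^0 = +1.
Ram(-165, -41943) = {3, 5, 31, ∞}; no ℚ_3-point on the conic.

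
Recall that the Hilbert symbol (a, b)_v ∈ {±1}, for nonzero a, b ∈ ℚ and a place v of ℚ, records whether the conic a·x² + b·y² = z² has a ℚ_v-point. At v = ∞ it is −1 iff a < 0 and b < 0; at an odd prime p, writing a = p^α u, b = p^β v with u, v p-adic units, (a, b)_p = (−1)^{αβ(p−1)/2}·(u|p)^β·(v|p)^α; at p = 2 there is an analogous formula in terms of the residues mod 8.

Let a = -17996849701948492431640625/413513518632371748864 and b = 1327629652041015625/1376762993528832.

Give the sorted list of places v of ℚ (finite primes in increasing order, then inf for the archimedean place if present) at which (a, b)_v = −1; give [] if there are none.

[13, 41]

Mod squares: a ≡ -41, b ≡ 13. Check v ∈ {∞, 2, 3, 5, 7, 13, 17, 19, 23, 31, 41}.
v=23: a=23^6·(≡15), b=23^4·(≡2) mod 23; (15|23)=-1, (2|23)=+1; (−1)^{6·4·11}·(-1)^4·(+1)^6 = +1.
v=17: a=17^2·(≡7), b=17^2·(≡8) mod 17; (7|17)=-1, (8|17)=+1; (−1)^{2·2·8}·(-1)^2·(+1)^2 = +1.
v=3: a=3^-2·(≡1), b=3^-2·(≡1) mod 3; (1|3)=+1, (1|3)=+1; (−1)^{-2·-2·1}·(+1)^-2·(+1)^-2 = +1.
v=41: a=41^3·(≡33), b=41^2·(≡11) mod 41; (33|41)=+1, (11|41)=-1; (−1)^{3·2·20}·(+1)^2·(-1)^3 = -1.
v=7: a=7^-2·(≡1), b=7^-2·(≡3) mod 7; (1|7)=+1, (3|7)=-1; (−1)^{-2·-2·3}·(+1)^-2·(-1)^-2 = +1.
v=∞: -41 < 0 and 13 > 0  ⇒  (a,b)_∞ = +1.
v=19: a=19^-4·(≡1), b=19^-2·(≡15) mod 19; (1|19)=+1, (15|19)=-1; (−1)^{-4·-2·9}·(+1)^-2·(-1)^-4 = +1.
v=13: a=13^-4·(≡6), b=13^-3·(≡12) mod 13; (6|13)=-1, (12|13)=+1; (−1)^{-4·-3·6}·(-1)^-3·(+1)^-4 = -1.
v=31: a=31^-2·(≡11), b=31^-2·(≡11) mod 31; (11|31)=-1, (11|31)=-1; (−1)^{-2·-2·15}·(-1)^-2·(-1)^-2 = +1.
v=2: v_2(a)=-18, v_2(b)=-12; units ≡ 7, 5 (mod 8); ε·ε+αω+βω = 1·0+-18·1+-12·0 ≡ 0  ⇒  (a,b)_2 = +1.
v=5: a=5^14·(≡1), b=5^10·(≡2) mod 5; (1|5)=+1, (2|5)=-1; (−1)^{14·10·2}·(+1)^10·(-1)^14 = +1.
(-41, 13 / ℚ) ramifies at {13, 41}: a division algebra.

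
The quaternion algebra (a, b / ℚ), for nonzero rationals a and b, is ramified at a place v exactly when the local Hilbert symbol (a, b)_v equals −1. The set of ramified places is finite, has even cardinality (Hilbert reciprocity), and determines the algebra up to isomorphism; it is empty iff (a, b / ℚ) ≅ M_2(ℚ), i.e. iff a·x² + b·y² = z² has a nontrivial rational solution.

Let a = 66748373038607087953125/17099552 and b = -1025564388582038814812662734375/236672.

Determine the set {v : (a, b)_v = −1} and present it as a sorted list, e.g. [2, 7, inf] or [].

Mod squares: a ≡ 20202, b ≡ -204073870. Check v ∈ {∞, 2, 3, 5, 7, 11, 13, 17, 19, 29, 37, 43}.
v=37: a=37^1·(≡27), b=37^1·(≡15) mod 37; (27|37)=+1, (15|37)=-1; (−1)^{1·1·18}·(+1)^1·(-1)^1 = -1.
v=43: a=43^-2·(≡25), b=43^-2·(≡42) mod 43; (25|43)=+1, (42|43)=-1; (−1)^{-2·-2·21}·(+1)^-2·(-1)^-2 = +1.
v=2: v_2(a)=-5, v_2(b)=-7; units ≡ 5, 1 (mod 8); ε·ε+αω+βω = 0·0+-5·0+-7·1 ≡ 1  ⇒  (a,b)_2 = -1.
v=5: a=5^6·(≡2), b=5^7·(≡1) mod 5; (2|5)=-1, (1|5)=+1; (−1)^{6·7·2}·(-1)^7·(+1)^6 = -1.
v=∞: 20202 > 0 and -204073870 < 0  ⇒  (a,b)_∞ = +1.
v=3: a=3^5·(≡2), b=3^6·(≡2) mod 3; (2|3)=-1, (2|3)=-1; (−1)^{5·6·1}·(-1)^6·(-1)^5 = -1.
v=11: a=11^2·(≡7), b=11^3·(≡4) mod 11; (7|11)=-1, (4|11)=+1; (−1)^{2·3·5}·(-1)^3·(+1)^2 = -1.
v=29: a=29^4·(≡11), b=29^5·(≡24) mod 29; (11|29)=-1, (24|29)=+1; (−1)^{4·5·14}·(-1)^5·(+1)^4 = -1.
v=13: a=13^3·(≡7), b=13^5·(≡1) mod 13; (7|13)=-1, (1|13)=+1; (−1)^{3·5·6}·(-1)^5·(+1)^3 = -1.
v=19: a=19^2·(≡17), b=19^3·(≡12) mod 19; (17|19)=+1, (12|19)=-1; (−1)^{2·3·9}·(+1)^3·(-1)^2 = +1.
v=7: a=7^1·(≡4), b=7^1·(≡2) mod 7; (4|7)=+1, (2|7)=+1; (−1)^{1·1·3}·(+1)^1·(+1)^1 = -1.
v=17: a=17^-2·(≡6), b=17^0·(≡7) mod 17; (6|17)=-1, (7|17)=-1; (−1)^{-2·0·8}·(-1)^0·(-1)^-2 = +1.
(20202, -204073870 / ℚ) ramifies at {2, 3, 5, 7, 11, 13, 29, 37}: a division algebra.

[2, 3, 5, 7, 11, 13, 29, 37]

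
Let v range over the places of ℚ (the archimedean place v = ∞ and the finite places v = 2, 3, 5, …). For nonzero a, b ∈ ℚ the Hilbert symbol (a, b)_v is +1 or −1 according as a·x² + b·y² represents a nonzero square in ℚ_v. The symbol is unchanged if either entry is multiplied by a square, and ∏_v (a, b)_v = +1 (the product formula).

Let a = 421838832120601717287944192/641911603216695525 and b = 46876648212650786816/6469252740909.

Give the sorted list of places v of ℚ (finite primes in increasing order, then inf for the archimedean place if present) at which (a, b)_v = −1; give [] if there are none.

(a, b) ≡ (667, 8671) mod (ℚ^×)²; places V = {2, 3, 5, 7, 11, 13, 17, 23, 29, ∞}.
(a,b)_∞: sgn(667)=+, sgn(8671)=+, so +1.
(a,b)_17: α=-2, u≡8; β=-2, v≡8 (mod 17); (8|17)=+1, (8|17)=+1; sign (−1)^0·+1^-2·+1^-2 = +1.
(a,b)_7: α=-8, u≡1; β=-6, v≡5 (mod 7); (1|7)=+1, (5|7)=-1; sign (−1)^0·+1^-6·-1^-8 = +1.
(a,b)_29: α=-1, u≡23; β=-1, v≡28 (mod 29); (23|29)=+1, (28|29)=+1; sign (−1)^0·+1^-1·+1^-1 = +1.
(a,b)_3: α=-12, u≡1; β=-8, v≡1 (mod 3); (1|3)=+1, (1|3)=+1; sign (−1)^0·+1^-8·+1^-12 = +1.
(a,b)_2: α=40, β=28; u≡3, v≡7 (mod 8); ε(u)ε(v)=1·1, αω(v)=40·0, βω(u)=28·1; sum ≡ 1  ⇒  -1.
(a,b)_13: α=10, u≡10; β=7, v≡12 (mod 13); (10|13)=+1, (12|13)=+1; sign (−1)^0·+1^7·+1^10 = +1.
(a,b)_5: α=-2, u≡2; β=0, v≡4 (mod 5); (2|5)=-1, (4|5)=+1; sign (−1)^0·-1^0·+1^-2 = +1.
(a,b)_23: α=1, u≡13; β=1, v≡16 (mod 23); (13|23)=+1, (16|23)=+1; sign (−1)^1·+1^1·+1^1 = -1.
(a,b)_11: α=2, u≡10; β=2, v≡5 (mod 11); (10|11)=-1, (5|11)=+1; sign (−1)^0·-1^2·+1^2 = +1.
|Ram(667, 8671)| = 2, even; anisotropic at {2, 23}.

[2, 23]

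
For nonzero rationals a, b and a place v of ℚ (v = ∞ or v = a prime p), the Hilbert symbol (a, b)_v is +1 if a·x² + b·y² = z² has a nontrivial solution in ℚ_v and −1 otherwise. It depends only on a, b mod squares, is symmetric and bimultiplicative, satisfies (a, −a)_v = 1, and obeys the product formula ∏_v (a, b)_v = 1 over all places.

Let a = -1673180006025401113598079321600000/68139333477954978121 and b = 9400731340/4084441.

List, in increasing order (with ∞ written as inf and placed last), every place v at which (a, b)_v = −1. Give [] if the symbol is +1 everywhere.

[]

(a, b) ≡ (-7735, 715) mod (ℚ^×)²; places V = {2, 3, 5, 7, 11, 13, 17, 37, 43, 47, ∞}.
(a,b)_7: α=7, u≡2; β=4, v≡4 (mod 7); (2|7)=+1, (4|7)=+1; sign (−1)^0·+1^4·+1^7 = +1.
(a,b)_13: α=5, u≡3; β=1, v≡12 (mod 13); (3|13)=+1, (12|13)=+1; sign (−1)^0·+1^1·+1^5 = +1.
(a,b)_37: α=6, u≡2; β=2, v≡33 (mod 37); (2|37)=-1, (33|37)=+1; sign (−1)^0·-1^2·+1^6 = +1.
(a,b)_11: α=2, u≡9; β=1, v≡8 (mod 11); (9|11)=+1, (8|11)=-1; sign (−1)^0·+1^1·-1^2 = +1.
(a,b)_5: α=5, u≡3; β=1, v≡3 (mod 5); (3|5)=-1, (3|5)=-1; sign (−1)^0·-1^1·-1^5 = +1.
(a,b)_2: α=12, β=2; u≡1, v≡3 (mod 8); ε(u)ε(v)=0·1, αω(v)=12·1, βω(u)=2·0; sum ≡ 0  ⇒  +1.
(a,b)_17: α=1, u≡2; β=0, v≡2 (mod 17); (2|17)=+1, (2|17)=+1; sign (−1)^0·+1^0·+1^1 = +1.
(a,b)_47: α=-6, u≡22; β=-2, v≡13 (mod 47); (22|47)=-1, (13|47)=-1; sign (−1)^0·-1^-2·-1^-6 = +1.
(a,b)_∞: sgn(-7735)=−, sgn(715)=+, so +1.
(a,b)_43: α=-6, u≡34; β=-2, v≡19 (mod 43); (34|43)=-1, (19|43)=-1; sign (−1)^0·-1^-2·-1^-6 = +1.
(a,b)_3: α=4, u≡2; β=0, v≡1 (mod 3); (2|3)=-1, (1|3)=+1; sign (−1)^0·-1^0·+1^4 = +1.
Ram(a, b) = ∅: the form -7735·x² + 715·y² − z² is isotropic over every ℚ_v, so by Hasse–Minkowski it is isotropic over ℚ.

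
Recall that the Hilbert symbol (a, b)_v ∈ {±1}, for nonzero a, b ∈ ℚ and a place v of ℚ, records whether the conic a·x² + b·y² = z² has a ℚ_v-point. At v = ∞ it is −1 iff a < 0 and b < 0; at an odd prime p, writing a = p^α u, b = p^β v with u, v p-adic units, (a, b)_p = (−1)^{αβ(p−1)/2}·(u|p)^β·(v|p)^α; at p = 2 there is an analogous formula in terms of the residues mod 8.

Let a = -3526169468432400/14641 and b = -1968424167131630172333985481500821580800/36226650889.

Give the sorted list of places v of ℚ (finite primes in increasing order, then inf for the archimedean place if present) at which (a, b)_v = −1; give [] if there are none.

[3, 17, 19, 23, 29, inf]

Mod squares: a ≡ -8833081, b ≡ -2243643. Check v ∈ {∞, 2, 3, 5, 7, 11, 13, 17, 19, 23, 29, 37, 41}.
v=17: a=17^1·(≡7), b=17^3·(≡8) mod 17; (7|17)=-1, (8|17)=+1; (−1)^{1·3·8}·(-1)^3·(+1)^1 = -1.
v=13: a=13^0·(≡1), b=13^-2·(≡4) mod 13; (1|13)=+1, (4|13)=+1; (−1)^{0·-2·6}·(+1)^-2·(+1)^0 = +1.
v=23: a=23^1·(≡14), b=23^2·(≡15) mod 23; (14|23)=-1, (15|23)=-1; (−1)^{1·2·11}·(-1)^2·(-1)^1 = -1.
v=11: a=11^-4·(≡2), b=11^-8·(≡3) mod 11; (2|11)=-1, (3|11)=+1; (−1)^{-4·-8·5}·(-1)^-8·(+1)^-4 = +1.
v=29: a=29^1·(≡15), b=29^3·(≡16) mod 29; (15|29)=-1, (16|29)=+1; (−1)^{1·3·14}·(-1)^3·(+1)^1 = -1.
v=7: a=7^0·(≡2), b=7^2·(≡4) mod 7; (2|7)=+1, (4|7)=+1; (−1)^{0·2·3}·(+1)^2·(+1)^0 = +1.
v=19: a=19^1·(≡18), b=19^2·(≡12) mod 19; (18|19)=-1, (12|19)=-1; (−1)^{1·2·9}·(-1)^2·(-1)^1 = -1.
v=41: a=41^1·(≡38), b=41^3·(≡13) mod 41; (38|41)=-1, (13|41)=-1; (−1)^{1·3·20}·(-1)^3·(-1)^1 = +1.
v=∞: -8833081 < 0 and -2243643 < 0  ⇒  (a,b)_∞ = -1.
v=5: a=5^2·(≡4), b=5^2·(≡2) mod 5; (4|5)=+1, (2|5)=-1; (−1)^{2·2·2}·(+1)^2·(-1)^2 = +1.
v=37: a=37^2·(≡16), b=37^5·(≡10) mod 37; (16|37)=+1, (10|37)=+1; (−1)^{2·5·18}·(+1)^5·(+1)^2 = +1.
v=2: v_2(a)=4, v_2(b)=10; units ≡ 7, 5 (mod 8); ε·ε+αω+βω = 1·0+4·1+10·0 ≡ 0  ⇒  (a,b)_2 = +1.
v=3: a=3^6·(≡2), b=3^15·(≡1) mod 3; (2|3)=-1, (1|3)=+1; (−1)^{6·15·1}·(-1)^15·(+1)^6 = -1.
Ram(-8833081, -2243643) = {3, 17, 19, 23, 29, ∞}; no ℚ_3-point on the conic.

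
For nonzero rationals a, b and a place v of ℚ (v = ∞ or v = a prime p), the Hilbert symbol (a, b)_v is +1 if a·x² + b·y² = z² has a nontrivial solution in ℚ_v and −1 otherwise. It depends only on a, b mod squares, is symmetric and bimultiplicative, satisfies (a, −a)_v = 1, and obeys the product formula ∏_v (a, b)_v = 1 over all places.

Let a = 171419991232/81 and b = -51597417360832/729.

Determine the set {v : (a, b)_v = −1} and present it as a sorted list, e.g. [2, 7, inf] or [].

Mod squares: a ≡ 29563, b ≡ -8898463. Check v ∈ {∞, 2, 3, 7, 17, 37, 43, 47}.
v=∞: 29563 > 0 and -8898463 < 0  ⇒  (a,b)_∞ = +1.
v=47: a=47^1·(≡6), b=47^1·(≡3) mod 47; (6|47)=+1, (3|47)=+1; (−1)^{1·1·23}·(+1)^1·(+1)^1 = -1.
v=17: a=17^1·(≡6), b=17^1·(≡9) mod 17; (6|17)=-1, (9|17)=+1; (−1)^{1·1·8}·(-1)^1·(+1)^1 = -1.
v=3: a=3^-4·(≡1), b=3^-6·(≡2) mod 3; (1|3)=+1, (2|3)=-1; (−1)^{-4·-6·1}·(+1)^-6·(-1)^-4 = +1.
v=7: a=7^2·(≡4), b=7^3·(≡5) mod 7; (4|7)=+1, (5|7)=-1; (−1)^{2·3·3}·(+1)^3·(-1)^2 = +1.
v=2: v_2(a)=6, v_2(b)=6; units ≡ 3, 1 (mod 8); ε·ε+αω+βω = 1·0+6·0+6·1 ≡ 0  ⇒  (a,b)_2 = +1.
v=37: a=37^1·(≡23), b=37^1·(≡16) mod 37; (23|37)=-1, (16|37)=+1; (−1)^{1·1·18}·(-1)^1·(+1)^1 = -1.
v=43: a=43^2·(≡39), b=43^3·(≡27) mod 43; (39|43)=-1, (27|43)=-1; (−1)^{2·3·21}·(-1)^3·(-1)^2 = -1.
(29563, -8898463 / ℚ) ramifies at {17, 37, 43, 47}: a division algebra.

[17, 37, 43, 47]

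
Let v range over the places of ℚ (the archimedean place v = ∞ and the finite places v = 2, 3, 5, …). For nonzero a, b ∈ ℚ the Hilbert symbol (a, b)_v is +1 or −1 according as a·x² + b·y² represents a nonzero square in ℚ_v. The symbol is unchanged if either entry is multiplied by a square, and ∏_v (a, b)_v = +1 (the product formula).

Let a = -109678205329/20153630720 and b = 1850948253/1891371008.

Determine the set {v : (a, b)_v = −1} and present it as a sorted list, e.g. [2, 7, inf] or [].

[2, 17]

(a, b) ≡ (-5, 714) mod (ℚ^×)²; places V = {2, 3, 5, 7, 11, 17, 23, 31, ∞}.
(a,b)_5: α=-1, u≡4; β=0, v≡1 (mod 5); (4|5)=+1, (1|5)=+1; sign (−1)^0·+1^0·+1^-1 = +1.
(a,b)_3: α=0, u≡1; β=5, v≡1 (mod 3); (1|3)=+1, (1|3)=+1; sign (−1)^0·+1^5·+1^0 = +1.
(a,b)_2: α=-22, β=-11; u≡3, v≡5 (mod 8); ε(u)ε(v)=1·0, αω(v)=-22·1, βω(u)=-11·1; sum ≡ 1  ⇒  -1.
(a,b)_11: α=4, u≡6; β=2, v≡2 (mod 11); (6|11)=-1, (2|11)=-1; sign (−1)^0·-1^2·-1^4 = +1.
(a,b)_∞: sgn(-5)=−, sgn(714)=+, so +1.
(a,b)_31: α=-2, u≡24; β=-4, v≡18 (mod 31); (24|31)=-1, (18|31)=+1; sign (−1)^0·-1^-4·+1^-2 = +1.
(a,b)_7: α=2, u≡4; β=1, v≡4 (mod 7); (4|7)=+1, (4|7)=+1; sign (−1)^0·+1^1·+1^2 = +1.
(a,b)_17: α=2, u≡12; β=1, v≡2 (mod 17); (12|17)=-1, (2|17)=+1; sign (−1)^0·-1^1·+1^2 = -1.
(a,b)_23: α=2, u≡12; β=2, v≡18 (mod 23); (12|23)=+1, (18|23)=+1; sign (−1)^0·+1^2·+1^2 = +1.
|Ram(-5, 714)| = 2, even; anisotropic at {2, 17}.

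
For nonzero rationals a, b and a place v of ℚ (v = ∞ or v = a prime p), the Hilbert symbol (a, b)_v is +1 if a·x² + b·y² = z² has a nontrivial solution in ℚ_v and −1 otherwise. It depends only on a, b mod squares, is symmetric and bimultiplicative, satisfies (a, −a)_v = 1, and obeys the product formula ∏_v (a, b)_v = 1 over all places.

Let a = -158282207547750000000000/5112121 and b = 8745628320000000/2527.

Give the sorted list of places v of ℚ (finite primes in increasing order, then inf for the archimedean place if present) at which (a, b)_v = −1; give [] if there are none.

[3, 7]

(a, b) ≡ (-39, 2310) mod (ℚ^×)²; places V = {2, 3, 5, 7, 11, 13, 17, 19, ∞}.
(a,b)_11: α=4, u≡1; β=3, v≡3 (mod 11); (1|11)=+1, (3|11)=+1; sign (−1)^0·+1^3·+1^4 = +1.
(a,b)_∞: sgn(-39)=−, sgn(2310)=+, so +1.
(a,b)_2: α=10, β=11; u≡1, v≡3 (mod 8); ε(u)ε(v)=0·1, αω(v)=10·1, βω(u)=11·0; sum ≡ 0  ⇒  +1.
(a,b)_5: α=12, u≡1; β=7, v≡3 (mod 5); (1|5)=+1, (3|5)=-1; sign (−1)^0·+1^7·-1^12 = +1.
(a,b)_7: α=-2, u≡6; β=-1, v≡4 (mod 7); (6|7)=-1, (4|7)=+1; sign (−1)^0·-1^-1·+1^-2 = -1.
(a,b)_17: α=-2, u≡6; β=0, v≡16 (mod 17); (6|17)=-1, (16|17)=+1; sign (−1)^0·-1^0·+1^-2 = +1.
(a,b)_19: α=-2, u≡10; β=-2, v≡11 (mod 19); (10|19)=-1, (11|19)=+1; sign (−1)^0·-1^-2·+1^-2 = +1.
(a,b)_3: α=9, u≡2; β=5, v≡2 (mod 3); (2|3)=-1, (2|3)=-1; sign (−1)^1·-1^5·-1^9 = -1.
(a,b)_13: α=3, u≡9; β=2, v≡10 (mod 13); (9|13)=+1, (10|13)=+1; sign (−1)^0·+1^2·+1^3 = +1.
(-39, 2310 / ℚ) ramifies at {3, 7}: a division algebra.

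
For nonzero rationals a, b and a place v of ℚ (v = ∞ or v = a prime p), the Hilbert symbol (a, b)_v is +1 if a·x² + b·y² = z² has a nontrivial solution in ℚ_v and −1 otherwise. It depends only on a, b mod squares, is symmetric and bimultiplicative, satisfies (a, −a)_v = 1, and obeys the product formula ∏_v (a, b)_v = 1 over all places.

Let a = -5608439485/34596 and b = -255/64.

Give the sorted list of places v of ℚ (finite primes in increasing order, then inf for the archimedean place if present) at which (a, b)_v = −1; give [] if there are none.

[3, 5, 23, inf]

(a, b) ≡ (-36685, -255) mod (ℚ^×)²; places V = {2, 3, 5, 11, 17, 23, 29, 31, ∞}.
(a,b)_17: α=2, u≡2; β=1, v≡8 (mod 17); (2|17)=+1, (8|17)=+1; sign (−1)^0·+1^1·+1^2 = +1.
(a,b)_∞: sgn(-36685)=−, sgn(-255)=−, so -1.
(a,b)_5: α=1, u≡3; β=1, v≡1 (mod 5); (3|5)=-1, (1|5)=+1; sign (−1)^0·-1^1·+1^1 = -1.
(a,b)_11: α=1, u≡5; β=0, v≡1 (mod 11); (5|11)=+1, (1|11)=+1; sign (−1)^0·+1^0·+1^1 = +1.
(a,b)_23: α=3, u≡20; β=0, v≡5 (mod 23); (20|23)=-1, (5|23)=-1; sign (−1)^0·-1^0·-1^3 = -1.
(a,b)_31: α=-2, u≡14; β=0, v≡12 (mod 31); (14|31)=+1, (12|31)=-1; sign (−1)^0·+1^0·-1^-2 = +1.
(a,b)_29: α=1, u≡19; β=0, v≡1 (mod 29); (19|29)=-1, (1|29)=+1; sign (−1)^0·-1^0·+1^1 = +1.
(a,b)_3: α=-2, u≡2; β=1, v≡2 (mod 3); (2|3)=-1, (2|3)=-1; sign (−1)^0·-1^1·-1^-2 = -1.
(a,b)_2: α=-2, β=-6; u≡3, v≡1 (mod 8); ε(u)ε(v)=1·0, αω(v)=-2·0, βω(u)=-6·1; sum ≡ 0  ⇒  +1.
Ram(-36685, -255) = {3, 5, 23, ∞}; no ℚ_3-point on the conic.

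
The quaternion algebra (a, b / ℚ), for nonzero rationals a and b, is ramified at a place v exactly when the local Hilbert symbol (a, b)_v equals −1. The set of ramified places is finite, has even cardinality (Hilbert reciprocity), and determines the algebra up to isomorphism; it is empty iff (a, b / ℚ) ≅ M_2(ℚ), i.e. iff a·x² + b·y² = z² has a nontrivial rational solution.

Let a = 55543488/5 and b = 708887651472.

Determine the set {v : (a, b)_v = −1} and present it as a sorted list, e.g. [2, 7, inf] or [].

[3, 5, 7, 11]

Mod squares: a ≡ 15015, b ≡ 17. Check v ∈ {∞, 2, 3, 5, 7, 11, 13, 17}.
v=∞: 15015 > 0 and 17 > 0  ⇒  (a,b)_∞ = +1.
v=7: a=7^1·(≡5), b=7^2·(≡6) mod 7; (5|7)=-1, (6|7)=-1; (−1)^{1·2·3}·(-1)^2·(-1)^1 = -1.
v=13: a=13^1·(≡7), b=13^2·(≡12) mod 13; (7|13)=-1, (12|13)=+1; (−1)^{1·2·6}·(-1)^2·(+1)^1 = +1.
v=3: a=3^1·(≡1), b=3^2·(≡2) mod 3; (1|3)=+1, (2|3)=-1; (−1)^{1·2·1}·(+1)^2·(-1)^1 = -1.
v=5: a=5^-1·(≡3), b=5^0·(≡2) mod 5; (3|5)=-1, (2|5)=-1; (−1)^{-1·0·2}·(-1)^0·(-1)^-1 = -1.
v=11: a=11^1·(≡9), b=11^2·(≡8) mod 11; (9|11)=+1, (8|11)=-1; (−1)^{1·2·5}·(+1)^2·(-1)^1 = -1.
v=17: a=17^2·(≡15), b=17^3·(≡15) mod 17; (15|17)=+1, (15|17)=+1; (−1)^{2·3·8}·(+1)^3·(+1)^2 = +1.
v=2: v_2(a)=6, v_2(b)=4; units ≡ 7, 1 (mod 8); ε·ε+αω+βω = 1·0+6·0+4·0 ≡ 0  ⇒  (a,b)_2 = +1.
Ram(15015, 17) = {3, 5, 7, 11}; no ℚ_3-point on the conic.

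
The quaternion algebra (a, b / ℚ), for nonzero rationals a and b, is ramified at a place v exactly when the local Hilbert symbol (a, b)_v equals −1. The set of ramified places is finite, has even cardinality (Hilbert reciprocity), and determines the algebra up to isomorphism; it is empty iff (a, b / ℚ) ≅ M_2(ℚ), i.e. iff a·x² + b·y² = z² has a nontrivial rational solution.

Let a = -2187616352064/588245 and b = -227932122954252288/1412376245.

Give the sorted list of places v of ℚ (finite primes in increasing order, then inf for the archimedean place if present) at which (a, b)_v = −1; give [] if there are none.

[5, 11, 37, inf]

Mod squares: a ≡ -6105, b ≡ -15. Check v ∈ {∞, 2, 3, 5, 7, 11, 13, 37}.
v=11: a=11^3·(≡2), b=11^4·(≡8) mod 11; (2|11)=-1, (8|11)=-1; (−1)^{3·4·5}·(-1)^4·(-1)^3 = -1.
v=3: a=3^1·(≡2), b=3^1·(≡1) mod 3; (2|3)=-1, (1|3)=+1; (−1)^{1·1·1}·(-1)^1·(+1)^1 = +1.
v=5: a=5^-1·(≡4), b=5^-1·(≡3) mod 5; (4|5)=+1, (3|5)=-1; (−1)^{-1·-1·2}·(+1)^-1·(-1)^-1 = -1.
v=7: a=7^-6·(≡5), b=7^-10·(≡6) mod 7; (5|7)=-1, (6|7)=-1; (−1)^{-6·-10·3}·(-1)^-10·(-1)^-6 = +1.
v=2: v_2(a)=6, v_2(b)=14; units ≡ 7, 1 (mod 8); ε·ε+αω+βω = 1·0+6·0+14·0 ≡ 0  ⇒  (a,b)_2 = +1.
v=∞: -6105 < 0 and -15 < 0  ⇒  (a,b)_∞ = -1.
v=13: a=13^2·(≡11), b=13^2·(≡5) mod 13; (11|13)=-1, (5|13)=-1; (−1)^{2·2·6}·(-1)^2·(-1)^2 = +1.
v=37: a=37^3·(≡35), b=37^4·(≡2) mod 37; (35|37)=-1, (2|37)=-1; (−1)^{3·4·18}·(-1)^4·(-1)^3 = -1.
Ram(-6105, -15) = {5, 11, 37, ∞}; no ℚ_5-point on the conic.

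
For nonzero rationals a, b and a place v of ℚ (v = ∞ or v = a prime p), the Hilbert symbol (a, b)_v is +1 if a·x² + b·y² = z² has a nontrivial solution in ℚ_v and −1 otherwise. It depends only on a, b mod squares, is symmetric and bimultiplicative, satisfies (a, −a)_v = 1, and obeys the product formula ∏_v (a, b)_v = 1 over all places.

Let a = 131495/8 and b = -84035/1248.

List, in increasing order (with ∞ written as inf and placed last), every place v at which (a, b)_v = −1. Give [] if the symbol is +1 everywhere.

[5, 7]

Mod squares: a ≡ 910, b ≡ -2730. Check v ∈ {∞, 2, 3, 5, 7, 13, 17}.
v=7: a=7^1·(≡4), b=7^5·(≡1) mod 7; (4|7)=+1, (1|7)=+1; (−1)^{1·5·3}·(+1)^5·(+1)^1 = -1.
v=3: a=3^0·(≡1), b=3^-1·(≡2) mod 3; (1|3)=+1, (2|3)=-1; (−1)^{0·-1·1}·(+1)^-1·(-1)^0 = +1.
v=2: v_2(a)=-3, v_2(b)=-5; units ≡ 7, 3 (mod 8); ε·ε+αω+βω = 1·1+-3·1+-5·0 ≡ 0  ⇒  (a,b)_2 = +1.
v=∞: 910 > 0 and -2730 < 0  ⇒  (a,b)_∞ = +1.
v=13: a=13^1·(≡5), b=13^-1·(≡2) mod 13; (5|13)=-1, (2|13)=-1; (−1)^{1·-1·6}·(-1)^-1·(-1)^1 = +1.
v=17: a=17^2·(≡8), b=17^0·(≡14) mod 17; (8|17)=+1, (14|17)=-1; (−1)^{2·0·8}·(+1)^0·(-1)^2 = +1.
v=5: a=5^1·(≡3), b=5^1·(≡1) mod 5; (3|5)=-1, (1|5)=+1; (−1)^{1·1·2}·(-1)^1·(+1)^1 = -1.
Ram(910, -2730) = {5, 7}; no ℚ_5-point on the conic.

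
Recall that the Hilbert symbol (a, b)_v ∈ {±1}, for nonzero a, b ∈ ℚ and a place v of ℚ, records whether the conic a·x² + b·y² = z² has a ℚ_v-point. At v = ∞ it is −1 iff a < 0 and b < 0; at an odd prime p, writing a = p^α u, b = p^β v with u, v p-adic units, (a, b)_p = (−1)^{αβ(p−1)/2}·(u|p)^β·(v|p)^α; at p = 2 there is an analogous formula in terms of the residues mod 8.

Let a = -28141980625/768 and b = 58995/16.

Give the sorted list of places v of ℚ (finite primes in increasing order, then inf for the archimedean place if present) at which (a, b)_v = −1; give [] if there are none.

[5, 11, 17, 19]

(a, b) ≡ (-374187, 6555) mod (ℚ^×)²; places V = {2, 3, 5, 11, 17, 19, 23, 29, ∞}.
(a,b)_23: α=1, u≡10; β=1, v≡18 (mod 23); (10|23)=-1, (18|23)=+1; sign (−1)^1·-1^1·+1^1 = +1.
(a,b)_29: α=1, u≡3; β=0, v≡6 (mod 29); (3|29)=-1, (6|29)=+1; sign (−1)^0·-1^0·+1^1 = +1.
(a,b)_17: α=1, u≡8; β=0, v≡12 (mod 17); (8|17)=+1, (12|17)=-1; sign (−1)^0·+1^0·-1^1 = -1.
(a,b)_19: α=2, u≡8; β=1, v≡10 (mod 19); (8|19)=-1, (10|19)=-1; sign (−1)^0·-1^1·-1^2 = -1.
(a,b)_∞: sgn(-374187)=−, sgn(6555)=+, so +1.
(a,b)_3: α=-1, u≡2; β=3, v≡1 (mod 3); (2|3)=-1, (1|3)=+1; sign (−1)^1·-1^3·+1^-1 = +1.
(a,b)_5: α=4, u≡2; β=1, v≡4 (mod 5); (2|5)=-1, (4|5)=+1; sign (−1)^0·-1^1·+1^4 = -1.
(a,b)_2: α=-8, β=-4; u≡5, v≡3 (mod 8); ε(u)ε(v)=0·1, αω(v)=-8·1, βω(u)=-4·1; sum ≡ 0  ⇒  +1.
(a,b)_11: α=1, u≡7; β=0, v≡7 (mod 11); (7|11)=-1, (7|11)=-1; sign (−1)^0·-1^0·-1^1 = -1.
Ram(-374187, 6555) = {5, 11, 17, 19}; no ℚ_5-point on the conic.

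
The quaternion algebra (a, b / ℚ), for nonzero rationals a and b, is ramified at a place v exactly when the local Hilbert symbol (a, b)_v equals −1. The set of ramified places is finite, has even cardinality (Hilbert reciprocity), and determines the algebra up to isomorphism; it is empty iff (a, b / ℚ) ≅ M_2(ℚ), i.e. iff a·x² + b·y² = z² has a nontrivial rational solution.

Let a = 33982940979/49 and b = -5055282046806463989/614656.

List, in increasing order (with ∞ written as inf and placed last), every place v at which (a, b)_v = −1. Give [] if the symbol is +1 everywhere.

(a, b) ≡ (22342499, -304589) mod (ℚ^×)²; places V = {2, 3, 7, 11, 13, 17, 19, 23, 29, 41, 43, ∞}.
(a,b)_29: α=1, u≡27; β=2, v≡8 (mod 29); (27|29)=-1, (8|29)=-1; sign (−1)^0·-1^2·-1^1 = -1.
(a,b)_13: α=2, u≡9; β=0, v≡1 (mod 13); (9|13)=+1, (1|13)=+1; sign (−1)^0·+1^0·+1^2 = +1.
(a,b)_3: α=2, u≡2; β=6, v≡1 (mod 3); (2|3)=-1, (1|3)=+1; sign (−1)^0·-1^6·+1^2 = +1.
(a,b)_7: α=-2, u≡1; β=-4, v≡2 (mod 7); (1|7)=+1, (2|7)=+1; sign (−1)^0·+1^-4·+1^-2 = +1.
(a,b)_43: α=1, u≡21; β=2, v≡21 (mod 43); (21|43)=+1, (21|43)=+1; sign (−1)^0·+1^2·+1^1 = +1.
(a,b)_17: α=0, u≡7; β=1, v≡13 (mod 17); (7|17)=-1, (13|17)=+1; sign (−1)^0·-1^1·+1^0 = -1.
(a,b)_23: α=1, u≡8; β=1, v≡14 (mod 23); (8|23)=+1, (14|23)=-1; sign (−1)^1·+1^1·-1^1 = +1.
(a,b)_2: α=0, β=-8; u≡3, v≡3 (mod 8); ε(u)ε(v)=1·1, αω(v)=0·1, βω(u)=-8·1; sum ≡ 1  ⇒  -1.
(a,b)_41: α=1, u≡4; β=1, v≡5 (mod 41); (4|41)=+1, (5|41)=+1; sign (−1)^0·+1^1·+1^1 = +1.
(a,b)_∞: sgn(22342499)=+, sgn(-304589)=−, so +1.
(a,b)_11: α=0, u≡4; β=4, v≡9 (mod 11); (4|11)=+1, (9|11)=+1; sign (−1)^0·+1^4·+1^0 = +1.
(a,b)_19: α=1, u≡1; β=1, v≡6 (mod 19); (1|19)=+1, (6|19)=+1; sign (−1)^1·+1^1·+1^1 = -1.
|Ram(22342499, -304589)| = 4, even; anisotropic at {2, 17, 19, 29}.

[2, 17, 19, 29]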